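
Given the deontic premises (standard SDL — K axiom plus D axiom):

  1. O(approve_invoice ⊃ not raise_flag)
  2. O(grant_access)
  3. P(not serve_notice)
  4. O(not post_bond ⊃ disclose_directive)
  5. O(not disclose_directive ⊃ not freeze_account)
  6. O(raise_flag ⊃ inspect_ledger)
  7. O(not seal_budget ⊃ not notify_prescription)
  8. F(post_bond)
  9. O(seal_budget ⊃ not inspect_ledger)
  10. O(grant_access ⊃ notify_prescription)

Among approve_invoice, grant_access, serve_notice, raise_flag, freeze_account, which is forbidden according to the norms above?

Premise 2 gives O(grant_access).
With premise 10, O(grant_access ⊃ notify_prescription), the K-axiom yields O(notify_prescription).
The contrapositive of premise 7 (O(not seal_budget ⊃ not notify_prescription)) is O(notify_prescription ⊃ seal_budget), and O(notify_prescription) is already established, so O(seal_budget).
Premise 9 is O(seal_budget ⊃ not inspect_ledger); since O(seal_budget), deontic closure gives O(not inspect_ledger).
Premise 6, O(raise_flag ⊃ inspect_ledger), contraposes to O(not inspect_ledger ⊃ not raise_flag); with O(not inspect_ledger) we get O(not raise_flag).
So O(not raise_flag) holds, i.e. raise_flag is forbidden. None of the other listed options is forbidden under the premises.

raise_flag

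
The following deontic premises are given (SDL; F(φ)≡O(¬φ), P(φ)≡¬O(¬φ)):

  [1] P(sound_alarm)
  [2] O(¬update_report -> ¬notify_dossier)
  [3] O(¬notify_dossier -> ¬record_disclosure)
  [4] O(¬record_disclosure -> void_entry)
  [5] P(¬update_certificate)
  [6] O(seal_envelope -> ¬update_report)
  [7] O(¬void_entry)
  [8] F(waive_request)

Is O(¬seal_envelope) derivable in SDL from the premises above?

Premise 7 states O(¬void_entry) outright.
Premise 4 is O(¬record_disclosure -> void_entry); contrapositively O(¬void_entry -> record_disclosure). Since O(¬void_entry) holds, K gives O(record_disclosure).
Premise 3, O(¬notify_dossier -> ¬record_disclosure), contraposes to O(record_disclosure -> notify_dossier); with O(record_disclosure) we get O(notify_dossier).
Premise 2, O(¬update_report -> ¬notify_dossier), contraposes to O(notify_dossier -> update_report); with O(notify_dossier) we get O(update_report).
The contrapositive of premise 6 (O(seal_envelope -> ¬update_report)) is O(update_report -> ¬seal_envelope), and O(update_report) is already established, so O(¬seal_envelope).
Premises 1, 5, 8 do not contribute to this derivation.
So O(¬seal_envelope) follows.

Yes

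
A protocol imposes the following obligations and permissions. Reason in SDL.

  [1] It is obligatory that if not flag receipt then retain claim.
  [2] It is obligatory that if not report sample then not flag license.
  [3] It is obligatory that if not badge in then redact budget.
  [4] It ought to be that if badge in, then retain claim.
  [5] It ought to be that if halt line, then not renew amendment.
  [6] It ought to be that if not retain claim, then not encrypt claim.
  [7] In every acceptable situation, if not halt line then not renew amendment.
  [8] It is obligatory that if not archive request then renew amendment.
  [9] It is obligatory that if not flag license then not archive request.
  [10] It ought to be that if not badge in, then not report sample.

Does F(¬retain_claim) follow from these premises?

By case analysis on halt_line: premise 5 gives O(halt_line → ¬renew_amendment) and premise 7 gives O(¬halt_line → ¬renew_amendment), so O(¬renew_amendment) either way.
Premise 8, O(¬archive_request → renew_amendment), contraposes to O(¬renew_amendment → archive_request); with O(¬renew_amendment) we get O(archive_request).
Premise 9 is O(¬flag_license → ¬archive_request); contrapositively O(archive_request → flag_license). Since O(archive_request) holds, K gives O(flag_license).
Premise 2, O(¬report_sample → ¬flag_license), contraposes to O(flag_license → report_sample); with O(flag_license) we get O(report_sample).
Premise 10, O(¬badge_in → ¬report_sample), contraposes to O(report_sample → badge_in); with O(report_sample) we get O(badge_in).
Premise 4 is O(badge_in → retain_claim); since O(badge_in), deontic closure gives O(retain_claim).
Premises 1, 3, 6 do not contribute to this derivation.
So O(retain_claim) holds, i.e. F(¬retain_claim). The claim follows.

Yes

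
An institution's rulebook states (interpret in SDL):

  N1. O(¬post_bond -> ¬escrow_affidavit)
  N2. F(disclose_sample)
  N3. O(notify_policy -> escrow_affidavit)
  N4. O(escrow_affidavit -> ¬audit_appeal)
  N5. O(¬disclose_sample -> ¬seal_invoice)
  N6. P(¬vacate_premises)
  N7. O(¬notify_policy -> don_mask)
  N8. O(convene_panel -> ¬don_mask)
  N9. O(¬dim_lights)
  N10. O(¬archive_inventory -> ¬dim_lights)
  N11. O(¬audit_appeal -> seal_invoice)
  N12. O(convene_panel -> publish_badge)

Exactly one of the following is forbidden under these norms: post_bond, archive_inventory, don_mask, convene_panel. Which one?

Premise 2, F(disclose_sample), is equivalent to O(¬disclose_sample).
Applying K to premise 5 (O(¬disclose_sample -> ¬seal_invoice)) and O(¬disclose_sample) yields O(¬seal_invoice).
Premise 11 is O(¬audit_appeal -> seal_invoice); contrapositively O(¬seal_invoice -> audit_appeal). Since O(¬seal_invoice) holds, K gives O(audit_appeal).
The contrapositive of premise 4 (O(escrow_affidavit -> ¬audit_appeal)) is O(audit_appeal -> ¬escrow_affidavit), and O(audit_appeal) is already established, so O(¬escrow_affidavit).
Premise 3 is O(notify_policy -> escrow_affidavit); contrapositively O(¬escrow_affidavit -> ¬notify_policy). Since O(¬escrow_affidavit) holds, K gives O(¬notify_policy).
With premise 7, O(¬notify_policy -> don_mask), the K-axiom yields O(don_mask).
The contrapositive of premise 8 (O(convene_panel -> ¬don_mask)) is O(don_mask -> ¬convene_panel), and O(don_mask) is already established, so O(¬convene_panel).
So O(¬convene_panel) holds, i.e. convene_panel is forbidden. None of the other listed options is forbidden under the premises.

convene_panel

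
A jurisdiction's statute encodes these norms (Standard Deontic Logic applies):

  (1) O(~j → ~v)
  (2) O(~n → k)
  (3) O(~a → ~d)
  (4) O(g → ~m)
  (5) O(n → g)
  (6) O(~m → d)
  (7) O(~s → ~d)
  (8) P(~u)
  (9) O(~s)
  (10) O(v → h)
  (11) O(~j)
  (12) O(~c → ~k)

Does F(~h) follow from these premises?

No

Premise 10 is O(v → h), but O(v) is not derivable from the premises, so it does not yield O(h).
No other premise forces O(h). An ideal world satisfying every premise can still have ~h true, so F(~h) is not derivable.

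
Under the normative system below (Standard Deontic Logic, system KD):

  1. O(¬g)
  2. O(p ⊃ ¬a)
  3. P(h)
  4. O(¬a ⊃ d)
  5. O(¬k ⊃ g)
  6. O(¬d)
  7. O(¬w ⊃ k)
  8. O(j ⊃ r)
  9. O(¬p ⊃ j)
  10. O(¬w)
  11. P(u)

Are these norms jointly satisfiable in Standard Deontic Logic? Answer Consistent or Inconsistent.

Consistent

Premise 5 is O(¬k ⊃ g), but O(¬k) is not derivable from the premises, so it does not yield O(g).
So O(g) is not derivable, and the apparent clash with O(¬g) does not arise.
A world satisfying every obligation exists (e.g. a=true, d=false, g=false, h=false, j=true, k=true, p=false, r=true, u=false, w=false); no atom is both obligatory and forbidden, so the set is consistent.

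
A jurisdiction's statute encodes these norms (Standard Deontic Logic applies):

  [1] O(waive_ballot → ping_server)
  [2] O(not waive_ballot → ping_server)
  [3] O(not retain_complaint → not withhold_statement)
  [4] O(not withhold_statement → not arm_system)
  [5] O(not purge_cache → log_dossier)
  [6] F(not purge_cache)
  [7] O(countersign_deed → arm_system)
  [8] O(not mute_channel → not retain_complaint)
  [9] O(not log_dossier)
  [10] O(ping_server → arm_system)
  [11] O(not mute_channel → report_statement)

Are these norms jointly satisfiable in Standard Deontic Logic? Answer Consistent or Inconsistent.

Premise 5 is O(not purge_cache → log_dossier), but O(not purge_cache) is not derivable from the premises, so it does not yield O(log_dossier).
So O(log_dossier) is not derivable, and the apparent clash with O(not log_dossier) does not arise.
A world satisfying every obligation exists (e.g. arm_system=true, countersign_deed=false, log_dossier=false, mute_channel=true, ping_server=true, purge_cache=true, report_statement=false, retain_complaint=true, waive_ballot=false, withhold_statement=true); no atom is both obligatory and forbidden, so the set is consistent.

Consistent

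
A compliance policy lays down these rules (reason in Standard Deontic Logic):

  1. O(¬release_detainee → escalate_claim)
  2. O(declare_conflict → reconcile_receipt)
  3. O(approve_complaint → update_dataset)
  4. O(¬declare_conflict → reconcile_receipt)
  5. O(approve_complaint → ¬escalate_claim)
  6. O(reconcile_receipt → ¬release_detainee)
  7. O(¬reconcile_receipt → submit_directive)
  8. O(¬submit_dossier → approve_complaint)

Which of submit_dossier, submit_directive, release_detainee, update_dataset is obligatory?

submit_dossier

Premises 4 and 2 cover both cases: O(¬declare_conflict → reconcile_receipt) and O(declare_conflict → reconcile_receipt). Since ¬declare_conflict ∨ declare_conflict is a tautology, O(reconcile_receipt) follows.
Applying K to premise 6 (O(reconcile_receipt → ¬release_detainee)) and O(reconcile_receipt) yields O(¬release_detainee).
Premise 1 is O(¬release_detainee → escalate_claim); since O(¬release_detainee), deontic closure gives O(escalate_claim).
Premise 5 is O(approve_complaint → ¬escalate_claim); contrapositively O(escalate_claim → ¬approve_complaint). Since O(escalate_claim) holds, K gives O(¬approve_complaint).
Premise 8 is O(¬submit_dossier → approve_complaint); contrapositively O(¬approve_complaint → submit_dossier). Since O(¬approve_complaint) holds, K gives O(submit_dossier).
So O(submit_dossier) holds — submit_dossier is obligatory. None of the other listed options is made obligatory by any chain of premises.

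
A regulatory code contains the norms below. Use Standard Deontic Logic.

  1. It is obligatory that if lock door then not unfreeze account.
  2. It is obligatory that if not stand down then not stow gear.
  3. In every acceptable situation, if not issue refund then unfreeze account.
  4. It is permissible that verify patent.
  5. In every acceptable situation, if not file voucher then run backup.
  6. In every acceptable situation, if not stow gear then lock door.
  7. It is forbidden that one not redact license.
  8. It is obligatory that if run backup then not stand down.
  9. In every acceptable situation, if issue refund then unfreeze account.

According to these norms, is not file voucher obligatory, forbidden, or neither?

Premises 3 and 9 are O(¬issue_refund → unfreeze_account) and O(issue_refund → unfreeze_account); every ideal world satisfies ¬issue_refund or issue_refund, so in either case unfreeze_account holds — hence O(unfreeze_account).
Premise 1 is O(lock_door → ¬unfreeze_account); contrapositively O(unfreeze_account → ¬lock_door). Since O(unfreeze_account) holds, K gives O(¬lock_door).
Premise 6 is O(¬stow_gear → lock_door); contrapositively O(¬lock_door → stow_gear). Since O(¬lock_door) holds, K gives O(stow_gear).
Premise 2, O(¬stand_down → ¬stow_gear), contraposes to O(stow_gear → stand_down); with O(stow_gear) we get O(stand_down).
Premise 8, O(run_backup → ¬stand_down), contraposes to O(stand_down → ¬run_backup); with O(stand_down) we get O(¬run_backup).
The contrapositive of premise 5 (O(¬file_voucher → run_backup)) is O(¬run_backup → file_voucher), and O(¬run_backup) is already established, so O(file_voucher).
Premises 4, 7 do not contribute to this derivation.
Thus O(file_voucher), which is F(¬file_voucher): ¬file_voucher is forbidden.

Forbidden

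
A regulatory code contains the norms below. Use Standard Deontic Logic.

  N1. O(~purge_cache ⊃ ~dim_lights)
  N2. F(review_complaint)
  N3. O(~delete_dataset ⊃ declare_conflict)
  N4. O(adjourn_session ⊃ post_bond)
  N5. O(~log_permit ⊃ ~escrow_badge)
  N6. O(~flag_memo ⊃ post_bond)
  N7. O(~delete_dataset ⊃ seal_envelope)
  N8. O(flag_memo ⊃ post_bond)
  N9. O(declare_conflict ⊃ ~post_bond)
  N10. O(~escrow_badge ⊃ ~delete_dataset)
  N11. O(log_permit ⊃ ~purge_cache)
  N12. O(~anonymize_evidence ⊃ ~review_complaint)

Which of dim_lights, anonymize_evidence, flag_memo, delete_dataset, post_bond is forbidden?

dim_lights

Premises 6 and 8 cover both cases: O(~flag_memo ⊃ post_bond) and O(flag_memo ⊃ post_bond). Since ~flag_memo ∨ flag_memo is a tautology, O(post_bond) follows.
The contrapositive of premise 9 (O(declare_conflict ⊃ ~post_bond)) is O(post_bond ⊃ ~declare_conflict), and O(post_bond) is already established, so O(~declare_conflict).
The contrapositive of premise 3 (O(~delete_dataset ⊃ declare_conflict)) is O(~declare_conflict ⊃ delete_dataset), and O(~declare_conflict) is already established, so O(delete_dataset).
Premise 10 is O(~escrow_badge ⊃ ~delete_dataset); contrapositively O(delete_dataset ⊃ escrow_badge). Since O(delete_dataset) holds, K gives O(escrow_badge).
Premise 5, O(~log_permit ⊃ ~escrow_badge), contraposes to O(escrow_badge ⊃ log_permit); with O(escrow_badge) we get O(log_permit).
Applying K to premise 11 (O(log_permit ⊃ ~purge_cache)) and O(log_permit) yields O(~purge_cache).
From O(~purge_cache) and premise 1, O(~purge_cache ⊃ ~dim_lights), we obtain O(~dim_lights).
So O(~dim_lights) holds, i.e. dim_lights is forbidden. None of the other listed options is forbidden under the premises.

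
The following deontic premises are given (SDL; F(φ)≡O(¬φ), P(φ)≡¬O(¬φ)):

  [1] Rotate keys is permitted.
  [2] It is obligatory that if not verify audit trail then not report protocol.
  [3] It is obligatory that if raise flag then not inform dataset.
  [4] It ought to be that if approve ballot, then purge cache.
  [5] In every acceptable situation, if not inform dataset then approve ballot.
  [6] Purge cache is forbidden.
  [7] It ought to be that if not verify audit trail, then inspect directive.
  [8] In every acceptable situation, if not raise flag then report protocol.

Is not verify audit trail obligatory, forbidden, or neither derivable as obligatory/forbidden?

Forbidden

Premise 6 is F(purge_cache), i.e. O(¬purge_cache).
Premise 4 is O(approve_ballot → purge_cache); contrapositively O(¬purge_cache → ¬approve_ballot). Since O(¬purge_cache) holds, K gives O(¬approve_ballot).
Premise 5 is O(¬inform_dataset → approve_ballot); contrapositively O(¬approve_ballot → inform_dataset). Since O(¬approve_ballot) holds, K gives O(inform_dataset).
The contrapositive of premise 3 (O(raise_flag → ¬inform_dataset)) is O(inform_dataset → ¬raise_flag), and O(inform_dataset) is already established, so O(¬raise_flag).
Premise 8 is O(¬raise_flag → report_protocol); since O(¬raise_flag), deontic closure gives O(report_protocol).
Premise 2, O(¬verify_audit_trail → ¬report_protocol), contraposes to O(report_protocol → verify_audit_trail); with O(report_protocol) we get O(verify_audit_trail).
Premises 1, 7 do not contribute to this derivation.
Thus O(verify_audit_trail), which is F(¬verify_audit_trail): ¬verify_audit_trail is forbidden.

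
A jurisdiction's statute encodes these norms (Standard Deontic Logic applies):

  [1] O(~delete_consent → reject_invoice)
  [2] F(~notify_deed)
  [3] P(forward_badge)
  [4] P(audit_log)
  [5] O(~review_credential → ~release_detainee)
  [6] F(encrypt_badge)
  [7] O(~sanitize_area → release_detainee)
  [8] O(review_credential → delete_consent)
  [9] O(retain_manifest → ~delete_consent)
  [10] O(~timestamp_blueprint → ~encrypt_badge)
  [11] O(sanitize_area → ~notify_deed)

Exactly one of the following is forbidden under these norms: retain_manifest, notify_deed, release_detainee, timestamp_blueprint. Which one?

retain_manifest

Premise 2 is F(~notify_deed), i.e. O(notify_deed).
The contrapositive of premise 11 (O(sanitize_area → ~notify_deed)) is O(notify_deed → ~sanitize_area), and O(notify_deed) is already established, so O(~sanitize_area).
Applying K to premise 7 (O(~sanitize_area → release_detainee)) and O(~sanitize_area) yields O(release_detainee).
The contrapositive of premise 5 (O(~review_credential → ~release_detainee)) is O(release_detainee → review_credential), and O(release_detainee) is already established, so O(review_credential).
From O(review_credential) and premise 8, O(review_credential → delete_consent), we obtain O(delete_consent).
The contrapositive of premise 9 (O(retain_manifest → ~delete_consent)) is O(delete_consent → ~retain_manifest), and O(delete_consent) is already established, so O(~retain_manifest).
So O(~retain_manifest) holds, i.e. retain_manifest is forbidden. None of the other listed options is forbidden under the premises.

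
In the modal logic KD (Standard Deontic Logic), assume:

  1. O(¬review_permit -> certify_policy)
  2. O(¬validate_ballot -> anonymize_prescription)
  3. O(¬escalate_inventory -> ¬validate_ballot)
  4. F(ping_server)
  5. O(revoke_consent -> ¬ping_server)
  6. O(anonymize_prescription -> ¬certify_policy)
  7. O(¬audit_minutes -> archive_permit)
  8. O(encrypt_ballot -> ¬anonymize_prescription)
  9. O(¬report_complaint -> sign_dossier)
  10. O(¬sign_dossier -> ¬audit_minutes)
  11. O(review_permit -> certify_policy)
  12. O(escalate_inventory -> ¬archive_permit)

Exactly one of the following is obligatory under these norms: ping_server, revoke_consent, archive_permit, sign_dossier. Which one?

Premises 1 and 11 are O(¬review_permit -> certify_policy) and O(review_permit -> certify_policy); every ideal world satisfies ¬review_permit or review_permit, so in either case certify_policy holds — hence O(certify_policy).
Premise 6, O(anonymize_prescription -> ¬certify_policy), contraposes to O(certify_policy -> ¬anonymize_prescription); with O(certify_policy) we get O(¬anonymize_prescription).
Premise 2 is O(¬validate_ballot -> anonymize_prescription); contrapositively O(¬anonymize_prescription -> validate_ballot). Since O(¬anonymize_prescription) holds, K gives O(validate_ballot).
The contrapositive of premise 3 (O(¬escalate_inventory -> ¬validate_ballot)) is O(validate_ballot -> escalate_inventory), and O(validate_ballot) is already established, so O(escalate_inventory).
Premise 12 is O(escalate_inventory -> ¬archive_permit); since O(escalate_inventory), deontic closure gives O(¬archive_permit).
The contrapositive of premise 7 (O(¬audit_minutes -> archive_permit)) is O(¬archive_permit -> audit_minutes), and O(¬archive_permit) is already established, so O(audit_minutes).
The contrapositive of premise 10 (O(¬sign_dossier -> ¬audit_minutes)) is O(audit_minutes -> sign_dossier), and O(audit_minutes) is already established, so O(sign_dossier).
So O(sign_dossier) holds — sign_dossier is obligatory. None of the other listed options is made obligatory by any chain of premises.

sign_dossier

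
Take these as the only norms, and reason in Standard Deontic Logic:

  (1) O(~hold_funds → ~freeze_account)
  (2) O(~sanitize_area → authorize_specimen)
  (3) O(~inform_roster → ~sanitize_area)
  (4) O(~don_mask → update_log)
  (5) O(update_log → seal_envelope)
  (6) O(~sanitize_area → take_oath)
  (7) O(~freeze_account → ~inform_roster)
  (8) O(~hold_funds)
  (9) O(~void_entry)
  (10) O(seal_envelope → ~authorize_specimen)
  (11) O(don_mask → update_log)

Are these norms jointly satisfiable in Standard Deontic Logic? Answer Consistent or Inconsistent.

Inconsistent

Premises 4 and 11 are O(~don_mask → update_log) and O(don_mask → update_log); every ideal world satisfies ~don_mask or don_mask, so in either case update_log holds — hence O(update_log).
Applying K to premise 5 (O(update_log → seal_envelope)) and O(update_log) yields O(seal_envelope).
Premise 10 is O(seal_envelope → ~authorize_specimen); since O(seal_envelope), deontic closure gives O(~authorize_specimen).
Premise 2 is O(~sanitize_area → authorize_specimen); contrapositively O(~authorize_specimen → sanitize_area). Since O(~authorize_specimen) holds, K gives O(sanitize_area).
Premise 3, O(~inform_roster → ~sanitize_area), contraposes to O(sanitize_area → inform_roster); with O(sanitize_area) we get O(inform_roster).
Premise 7 is O(~freeze_account → ~inform_roster); contrapositively O(inform_roster → freeze_account). Since O(inform_roster) holds, K gives O(freeze_account).
Premise 1 is O(~hold_funds → ~freeze_account); contrapositively O(freeze_account → hold_funds). Since O(freeze_account) holds, K gives O(hold_funds).
But premise 8 directly asserts O(~hold_funds).
We now have both O(hold_funds) and O(~hold_funds) — hold_funds is simultaneously obligatory and forbidden, violating the D-axiom.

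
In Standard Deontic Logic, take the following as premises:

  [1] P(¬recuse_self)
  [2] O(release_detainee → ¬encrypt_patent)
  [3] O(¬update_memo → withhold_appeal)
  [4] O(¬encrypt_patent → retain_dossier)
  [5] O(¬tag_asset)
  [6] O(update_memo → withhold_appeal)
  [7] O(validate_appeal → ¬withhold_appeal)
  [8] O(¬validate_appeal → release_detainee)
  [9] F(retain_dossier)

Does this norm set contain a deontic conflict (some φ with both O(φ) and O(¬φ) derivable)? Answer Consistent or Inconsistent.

Inconsistent

Premises 6 and 3 cover both cases: O(update_memo → withhold_appeal) and O(¬update_memo → withhold_appeal). Since update_memo ∨ ¬update_memo is a tautology, O(withhold_appeal) follows.
Premise 7, O(validate_appeal → ¬withhold_appeal), contraposes to O(withhold_appeal → ¬validate_appeal); with O(withhold_appeal) we get O(¬validate_appeal).
Applying K to premise 8 (O(¬validate_appeal → release_detainee)) and O(¬validate_appeal) yields O(release_detainee).
From O(release_detainee) and premise 2, O(release_detainee → ¬encrypt_patent), we obtain O(¬encrypt_patent).
Applying K to premise 4 (O(¬encrypt_patent → retain_dossier)) and O(¬encrypt_patent) yields O(retain_dossier).
But premise 9, F(retain_dossier), means O(¬retain_dossier).
We now have both O(retain_dossier) and O(¬retain_dossier) — retain_dossier is simultaneously obligatory and forbidden, violating the D-axiom.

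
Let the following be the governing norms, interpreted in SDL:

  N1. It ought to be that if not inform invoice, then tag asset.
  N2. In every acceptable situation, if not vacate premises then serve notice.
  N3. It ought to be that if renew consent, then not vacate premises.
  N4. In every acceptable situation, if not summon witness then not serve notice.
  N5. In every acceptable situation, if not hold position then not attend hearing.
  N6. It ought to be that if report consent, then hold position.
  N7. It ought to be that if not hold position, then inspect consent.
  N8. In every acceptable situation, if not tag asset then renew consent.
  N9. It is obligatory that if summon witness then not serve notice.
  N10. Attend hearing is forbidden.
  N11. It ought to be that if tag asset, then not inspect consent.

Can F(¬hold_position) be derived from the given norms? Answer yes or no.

Yes

Premises 4 and 9 are O(¬summon_witness → ¬serve_notice) and O(summon_witness → ¬serve_notice); every ideal world satisfies ¬summon_witness or summon_witness, so in either case ¬serve_notice holds — hence O(¬serve_notice).
The contrapositive of premise 2 (O(¬vacate_premises → serve_notice)) is O(¬serve_notice → vacate_premises), and O(¬serve_notice) is already established, so O(vacate_premises).
The contrapositive of premise 3 (O(renew_consent → ¬vacate_premises)) is O(vacate_premises → ¬renew_consent), and O(vacate_premises) is already established, so O(¬renew_consent).
Premise 8, O(¬tag_asset → renew_consent), contraposes to O(¬renew_consent → tag_asset); with O(¬renew_consent) we get O(tag_asset).
Premise 11 is O(tag_asset → ¬inspect_consent); since O(tag_asset), deontic closure gives O(¬inspect_consent).
The contrapositive of premise 7 (O(¬hold_position → inspect_consent)) is O(¬inspect_consent → hold_position), and O(¬inspect_consent) is already established, so O(hold_position).
Premises 1, 5, 6, 10 do not contribute to this derivation.
So O(hold_position) holds, i.e. F(¬hold_position). The claim follows.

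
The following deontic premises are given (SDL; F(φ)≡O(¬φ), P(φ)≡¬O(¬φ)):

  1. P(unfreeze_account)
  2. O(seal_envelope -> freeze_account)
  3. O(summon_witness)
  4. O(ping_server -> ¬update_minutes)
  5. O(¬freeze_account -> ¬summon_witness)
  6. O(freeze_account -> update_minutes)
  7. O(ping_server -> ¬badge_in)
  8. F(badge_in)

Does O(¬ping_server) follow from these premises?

Yes

From premise 3 we have O(summon_witness).
The contrapositive of premise 5 (O(¬freeze_account -> ¬summon_witness)) is O(summon_witness -> freeze_account), and O(summon_witness) is already established, so O(freeze_account).
Premise 6 is O(freeze_account -> update_minutes); since O(freeze_account), deontic closure gives O(update_minutes).
The contrapositive of premise 4 (O(ping_server -> ¬update_minutes)) is O(update_minutes -> ¬ping_server), and O(update_minutes) is already established, so O(¬ping_server).
Premises 1, 2, 7, 8 do not contribute to this derivation.
So O(¬ping_server) follows.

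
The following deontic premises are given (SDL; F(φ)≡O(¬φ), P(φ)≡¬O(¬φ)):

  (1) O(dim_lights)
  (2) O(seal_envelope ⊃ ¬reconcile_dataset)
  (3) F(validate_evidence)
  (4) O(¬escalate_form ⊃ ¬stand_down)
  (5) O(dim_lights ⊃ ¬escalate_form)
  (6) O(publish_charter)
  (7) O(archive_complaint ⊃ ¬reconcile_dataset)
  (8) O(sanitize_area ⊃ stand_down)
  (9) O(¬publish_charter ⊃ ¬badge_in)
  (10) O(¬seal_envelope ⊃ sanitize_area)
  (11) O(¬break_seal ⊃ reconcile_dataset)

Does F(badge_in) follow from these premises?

No

Premise 9 is O(¬publish_charter ⊃ ¬badge_in), but O(¬publish_charter) is not derivable from the premises, so it does not yield O(¬badge_in).
No other premise forces O(¬badge_in). An ideal world satisfying every premise can still have badge_in true, so F(badge_in) is not derivable.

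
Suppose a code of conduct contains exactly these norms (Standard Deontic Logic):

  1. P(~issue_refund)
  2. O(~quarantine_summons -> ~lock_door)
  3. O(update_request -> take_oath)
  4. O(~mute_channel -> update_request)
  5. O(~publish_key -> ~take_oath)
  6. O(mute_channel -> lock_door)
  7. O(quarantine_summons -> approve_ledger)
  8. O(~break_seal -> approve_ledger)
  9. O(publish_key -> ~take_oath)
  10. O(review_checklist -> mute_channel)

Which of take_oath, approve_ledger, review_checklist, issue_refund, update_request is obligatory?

approve_ledger

Premises 5 and 9 cover both cases: O(~publish_key -> ~take_oath) and O(publish_key -> ~take_oath). Since ~publish_key ∨ publish_key is a tautology, O(~take_oath) follows.
Premise 3 is O(update_request -> take_oath); contrapositively O(~take_oath -> ~update_request). Since O(~take_oath) holds, K gives O(~update_request).
Premise 4, O(~mute_channel -> update_request), contraposes to O(~update_request -> mute_channel); with O(~update_request) we get O(mute_channel).
Premise 6 is O(mute_channel -> lock_door); since O(mute_channel), deontic closure gives O(lock_door).
Premise 2 is O(~quarantine_summons -> ~lock_door); contrapositively O(lock_door -> quarantine_summons). Since O(lock_door) holds, K gives O(quarantine_summons).
From O(quarantine_summons) and premise 7, O(quarantine_summons -> approve_ledger), we obtain O(approve_ledger).
So O(approve_ledger) holds — approve_ledger is obligatory. None of the other listed options is made obligatory by any chain of premises.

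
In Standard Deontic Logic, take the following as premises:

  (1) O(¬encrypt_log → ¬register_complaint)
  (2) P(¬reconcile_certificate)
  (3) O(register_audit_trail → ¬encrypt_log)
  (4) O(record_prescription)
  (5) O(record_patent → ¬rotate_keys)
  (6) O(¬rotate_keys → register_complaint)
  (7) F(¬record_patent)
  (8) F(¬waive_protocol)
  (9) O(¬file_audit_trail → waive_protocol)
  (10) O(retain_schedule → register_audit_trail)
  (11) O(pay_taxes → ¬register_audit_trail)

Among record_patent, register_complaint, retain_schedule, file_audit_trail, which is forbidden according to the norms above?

Premise 7 is F(¬record_patent), i.e. O(record_patent).
From O(record_patent) and premise 5, O(record_patent → ¬rotate_keys), we obtain O(¬rotate_keys).
From O(¬rotate_keys) and premise 6, O(¬rotate_keys → register_complaint), we obtain O(register_complaint).
The contrapositive of premise 1 (O(¬encrypt_log → ¬register_complaint)) is O(register_complaint → encrypt_log), and O(register_complaint) is already established, so O(encrypt_log).
The contrapositive of premise 3 (O(register_audit_trail → ¬encrypt_log)) is O(encrypt_log → ¬register_audit_trail), and O(encrypt_log) is already established, so O(¬register_audit_trail).
Premise 10, O(retain_schedule → register_audit_trail), contraposes to O(¬register_audit_trail → ¬retain_schedule); with O(¬register_audit_trail) we get O(¬retain_schedule).
So O(¬retain_schedule) holds, i.e. retain_schedule is forbidden. None of the other listed options is forbidden under the premises.

retain_schedule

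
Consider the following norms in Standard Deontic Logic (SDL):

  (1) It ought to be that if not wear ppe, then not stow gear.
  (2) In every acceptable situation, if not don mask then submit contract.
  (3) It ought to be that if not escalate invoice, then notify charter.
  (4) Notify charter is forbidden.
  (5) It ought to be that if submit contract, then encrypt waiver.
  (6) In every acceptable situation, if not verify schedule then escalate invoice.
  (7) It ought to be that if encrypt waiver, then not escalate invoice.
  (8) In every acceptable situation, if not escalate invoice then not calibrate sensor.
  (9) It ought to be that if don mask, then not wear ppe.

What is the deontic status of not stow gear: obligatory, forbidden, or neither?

Premise 4, F(notify_charter), is equivalent to O(¬notify_charter).
Premise 3 is O(¬escalate_invoice → notify_charter); contrapositively O(¬notify_charter → escalate_invoice). Since O(¬notify_charter) holds, K gives O(escalate_invoice).
Premise 7 is O(encrypt_waiver → ¬escalate_invoice); contrapositively O(escalate_invoice → ¬encrypt_waiver). Since O(escalate_invoice) holds, K gives O(¬encrypt_waiver).
Premise 5 is O(submit_contract → encrypt_waiver); contrapositively O(¬encrypt_waiver → ¬submit_contract). Since O(¬encrypt_waiver) holds, K gives O(¬submit_contract).
The contrapositive of premise 2 (O(¬don_mask → submit_contract)) is O(¬submit_contract → don_mask), and O(¬submit_contract) is already established, so O(don_mask).
Premise 9 is O(don_mask → ¬wear_ppe); since O(don_mask), deontic closure gives O(¬wear_ppe).
Applying K to premise 1 (O(¬wear_ppe → ¬stow_gear)) and O(¬wear_ppe) yields O(¬stow_gear).
Premises 6, 8 do not contribute to this derivation.
Hence ¬stow_gear is obligatory.

Obligatory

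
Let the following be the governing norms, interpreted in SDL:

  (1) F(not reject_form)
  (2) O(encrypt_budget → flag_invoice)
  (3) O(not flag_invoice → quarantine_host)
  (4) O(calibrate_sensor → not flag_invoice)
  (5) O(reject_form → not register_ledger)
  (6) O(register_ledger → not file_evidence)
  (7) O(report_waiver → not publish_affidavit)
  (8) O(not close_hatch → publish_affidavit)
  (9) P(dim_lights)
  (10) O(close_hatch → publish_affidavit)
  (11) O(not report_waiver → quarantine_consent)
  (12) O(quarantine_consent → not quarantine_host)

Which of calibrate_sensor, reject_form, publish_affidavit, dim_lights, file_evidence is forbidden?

calibrate_sensor

Premises 10 and 8 are O(close_hatch → publish_affidavit) and O(not close_hatch → publish_affidavit); every ideal world satisfies close_hatch or not close_hatch, so in either case publish_affidavit holds — hence O(publish_affidavit).
The contrapositive of premise 7 (O(report_waiver → not publish_affidavit)) is O(publish_affidavit → not report_waiver), and O(publish_affidavit) is already established, so O(not report_waiver).
Applying K to premise 11 (O(not report_waiver → quarantine_consent)) and O(not report_waiver) yields O(quarantine_consent).
From O(quarantine_consent) and premise 12, O(quarantine_consent → not quarantine_host), we obtain O(not quarantine_host).
The contrapositive of premise 3 (O(not flag_invoice → quarantine_host)) is O(not quarantine_host → flag_invoice), and O(not quarantine_host) is already established, so O(flag_invoice).
Premise 4 is O(calibrate_sensor → not flag_invoice); contrapositively O(flag_invoice → not calibrate_sensor). Since O(flag_invoice) holds, K gives O(not calibrate_sensor).
So O(not calibrate_sensor) holds, i.e. calibrate_sensor is forbidden. None of the other listed options is forbidden under the premises.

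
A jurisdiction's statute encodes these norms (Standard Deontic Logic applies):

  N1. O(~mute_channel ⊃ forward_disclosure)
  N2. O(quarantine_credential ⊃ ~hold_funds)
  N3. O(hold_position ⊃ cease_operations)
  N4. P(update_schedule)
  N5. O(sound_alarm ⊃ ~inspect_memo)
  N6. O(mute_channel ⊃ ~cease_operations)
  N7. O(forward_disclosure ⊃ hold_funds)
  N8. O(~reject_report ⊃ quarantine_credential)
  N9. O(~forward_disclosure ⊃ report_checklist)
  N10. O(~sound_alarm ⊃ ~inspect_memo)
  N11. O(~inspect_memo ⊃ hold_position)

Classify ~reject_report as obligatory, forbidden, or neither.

Premises 10 and 5 are O(~sound_alarm ⊃ ~inspect_memo) and O(sound_alarm ⊃ ~inspect_memo); every ideal world satisfies ~sound_alarm or sound_alarm, so in either case ~inspect_memo holds — hence O(~inspect_memo).
Premise 11 is O(~inspect_memo ⊃ hold_position); since O(~inspect_memo), deontic closure gives O(hold_position).
Premise 3 is O(hold_position ⊃ cease_operations); since O(hold_position), deontic closure gives O(cease_operations).
Premise 6 is O(mute_channel ⊃ ~cease_operations); contrapositively O(cease_operations ⊃ ~mute_channel). Since O(cease_operations) holds, K gives O(~mute_channel).
Applying K to premise 1 (O(~mute_channel ⊃ forward_disclosure)) and O(~mute_channel) yields O(forward_disclosure).
With premise 7, O(forward_disclosure ⊃ hold_funds), the K-axiom yields O(hold_funds).
The contrapositive of premise 2 (O(quarantine_credential ⊃ ~hold_funds)) is O(hold_funds ⊃ ~quarantine_credential), and O(hold_funds) is already established, so O(~quarantine_credential).
Premise 8 is O(~reject_report ⊃ quarantine_credential); contrapositively O(~quarantine_credential ⊃ reject_report). Since O(~quarantine_credential) holds, K gives O(reject_report).
Premises 4, 9 do not contribute to this derivation.
Thus O(reject_report), which is F(~reject_report): ~reject_report is forbidden.

Forbidden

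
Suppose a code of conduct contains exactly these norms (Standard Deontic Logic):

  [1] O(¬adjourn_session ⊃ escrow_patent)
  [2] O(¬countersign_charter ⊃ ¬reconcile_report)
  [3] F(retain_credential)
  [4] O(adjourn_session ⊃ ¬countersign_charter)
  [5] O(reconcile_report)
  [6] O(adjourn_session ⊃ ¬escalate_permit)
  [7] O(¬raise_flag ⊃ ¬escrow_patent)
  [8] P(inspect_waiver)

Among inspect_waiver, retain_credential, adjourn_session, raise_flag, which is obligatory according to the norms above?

From premise 5 we have O(reconcile_report).
The contrapositive of premise 2 (O(¬countersign_charter ⊃ ¬reconcile_report)) is O(reconcile_report ⊃ countersign_charter), and O(reconcile_report) is already established, so O(countersign_charter).
Premise 4, O(adjourn_session ⊃ ¬countersign_charter), contraposes to O(countersign_charter ⊃ ¬adjourn_session); with O(countersign_charter) we get O(¬adjourn_session).
Premise 1 is O(¬adjourn_session ⊃ escrow_patent); since O(¬adjourn_session), deontic closure gives O(escrow_patent).
The contrapositive of premise 7 (O(¬raise_flag ⊃ ¬escrow_patent)) is O(escrow_patent ⊃ raise_flag), and O(escrow_patent) is already established, so O(raise_flag).
So O(raise_flag) holds — raise_flag is obligatory. None of the other listed options is made obligatory by any chain of premises.

raise_flag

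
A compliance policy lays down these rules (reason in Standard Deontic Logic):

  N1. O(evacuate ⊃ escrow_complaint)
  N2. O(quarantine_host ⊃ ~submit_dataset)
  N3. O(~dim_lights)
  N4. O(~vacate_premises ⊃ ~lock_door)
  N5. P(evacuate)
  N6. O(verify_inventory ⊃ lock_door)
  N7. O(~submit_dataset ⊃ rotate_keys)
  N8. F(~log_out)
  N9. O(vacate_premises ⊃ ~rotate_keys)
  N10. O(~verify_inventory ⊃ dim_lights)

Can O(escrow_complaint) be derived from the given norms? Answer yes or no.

Premise 1 is O(evacuate ⊃ escrow_complaint), but O(evacuate) is not derivable from the premises (the permission P(evacuate) asserts only ~O(~evacuate), not O(evacuate)), so it does not yield O(escrow_complaint).
No other premise forces O(escrow_complaint). An ideal world satisfying every premise can still have escrow_complaint false, so O(escrow_complaint) is not derivable.

No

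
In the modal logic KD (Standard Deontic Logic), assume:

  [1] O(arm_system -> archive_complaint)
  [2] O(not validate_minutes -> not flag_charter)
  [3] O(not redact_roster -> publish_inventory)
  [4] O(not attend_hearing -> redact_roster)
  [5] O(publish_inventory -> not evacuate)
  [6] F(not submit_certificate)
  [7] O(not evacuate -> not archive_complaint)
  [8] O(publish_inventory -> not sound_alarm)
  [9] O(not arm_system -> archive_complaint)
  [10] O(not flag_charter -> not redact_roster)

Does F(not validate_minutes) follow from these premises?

Premises 1 and 9 are O(arm_system -> archive_complaint) and O(not arm_system -> archive_complaint); every ideal world satisfies arm_system or not arm_system, so in either case archive_complaint holds — hence O(archive_complaint).
The contrapositive of premise 7 (O(not evacuate -> not archive_complaint)) is O(archive_complaint -> evacuate), and O(archive_complaint) is already established, so O(evacuate).
Premise 5, O(publish_inventory -> not evacuate), contraposes to O(evacuate -> not publish_inventory); with O(evacuate) we get O(not publish_inventory).
The contrapositive of premise 3 (O(not redact_roster -> publish_inventory)) is O(not publish_inventory -> redact_roster), and O(not publish_inventory) is already established, so O(redact_roster).
Premise 10, O(not flag_charter -> not redact_roster), contraposes to O(redact_roster -> flag_charter); with O(redact_roster) we get O(flag_charter).
Premise 2, O(not validate_minutes -> not flag_charter), contraposes to O(flag_charter -> validate_minutes); with O(flag_charter) we get O(validate_minutes).
Premises 4, 6, 8 do not contribute to this derivation.
So O(validate_minutes) holds, i.e. F(not validate_minutes). The claim follows.

Yes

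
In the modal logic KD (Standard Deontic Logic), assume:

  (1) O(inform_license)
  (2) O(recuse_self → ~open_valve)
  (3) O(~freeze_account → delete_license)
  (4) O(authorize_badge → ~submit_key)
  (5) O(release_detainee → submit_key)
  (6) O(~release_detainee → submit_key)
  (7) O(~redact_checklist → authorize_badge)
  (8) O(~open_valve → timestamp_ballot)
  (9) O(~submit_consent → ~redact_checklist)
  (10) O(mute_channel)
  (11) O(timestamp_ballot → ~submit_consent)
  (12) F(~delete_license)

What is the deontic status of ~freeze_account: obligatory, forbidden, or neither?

Neither

Premise 3 is O(~freeze_account → delete_license); even if O(delete_license) held, inferring O(~freeze_account) would be affirming the consequent — invalid.
No premise or chain of K-axiom applications forces O(~freeze_account), and none forces O(freeze_account). So ~freeze_account is neither obligatory nor forbidden under these norms.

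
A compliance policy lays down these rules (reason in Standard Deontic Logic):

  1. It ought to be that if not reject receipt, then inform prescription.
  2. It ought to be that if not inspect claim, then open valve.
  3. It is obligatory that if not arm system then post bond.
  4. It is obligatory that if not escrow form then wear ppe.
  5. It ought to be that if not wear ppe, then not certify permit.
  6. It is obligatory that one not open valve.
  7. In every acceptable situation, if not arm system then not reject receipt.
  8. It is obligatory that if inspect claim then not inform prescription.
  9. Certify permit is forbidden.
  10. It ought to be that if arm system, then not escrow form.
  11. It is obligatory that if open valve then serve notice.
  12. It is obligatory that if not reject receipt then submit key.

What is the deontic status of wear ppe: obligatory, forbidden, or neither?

Obligatory

From premise 6 we have O(¬open_valve).
Premise 2, O(¬inspect_claim → open_valve), contraposes to O(¬open_valve → inspect_claim); with O(¬open_valve) we get O(inspect_claim).
From O(inspect_claim) and premise 8, O(inspect_claim → ¬inform_prescription), we obtain O(¬inform_prescription).
Premise 1 is O(¬reject_receipt → inform_prescription); contrapositively O(¬inform_prescription → reject_receipt). Since O(¬inform_prescription) holds, K gives O(reject_receipt).
The contrapositive of premise 7 (O(¬arm_system → ¬reject_receipt)) is O(reject_receipt → arm_system), and O(reject_receipt) is already established, so O(arm_system).
Premise 10 is O(arm_system → ¬escrow_form); since O(arm_system), deontic closure gives O(¬escrow_form).
Applying K to premise 4 (O(¬escrow_form → wear_ppe)) and O(¬escrow_form) yields O(wear_ppe).
Premises 3, 5, 9, 11, 12 do not contribute to this derivation.
Hence wear_ppe is obligatory.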